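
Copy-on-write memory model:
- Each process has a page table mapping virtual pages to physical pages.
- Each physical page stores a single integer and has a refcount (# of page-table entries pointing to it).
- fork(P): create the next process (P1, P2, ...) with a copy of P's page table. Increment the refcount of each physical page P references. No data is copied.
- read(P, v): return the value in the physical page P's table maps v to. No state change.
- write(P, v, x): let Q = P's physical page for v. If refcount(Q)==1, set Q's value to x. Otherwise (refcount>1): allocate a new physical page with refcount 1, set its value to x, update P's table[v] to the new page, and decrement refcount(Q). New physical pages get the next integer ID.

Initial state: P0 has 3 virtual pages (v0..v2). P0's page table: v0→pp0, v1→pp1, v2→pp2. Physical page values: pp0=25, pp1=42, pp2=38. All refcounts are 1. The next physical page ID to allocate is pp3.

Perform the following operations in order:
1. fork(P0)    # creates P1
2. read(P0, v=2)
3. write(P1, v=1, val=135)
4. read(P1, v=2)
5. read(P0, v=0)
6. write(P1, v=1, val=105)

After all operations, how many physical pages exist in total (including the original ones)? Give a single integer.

Answer: 4

Derivation:
Op 1: fork(P0) -> P1. 3 ppages; refcounts: pp0:2 pp1:2 pp2:2
Op 2: read(P0, v2) -> 38. No state change.
Op 3: write(P1, v1, 135). refcount(pp1)=2>1 -> COPY to pp3. 4 ppages; refcounts: pp0:2 pp1:1 pp2:2 pp3:1
Op 4: read(P1, v2) -> 38. No state change.
Op 5: read(P0, v0) -> 25. No state change.
Op 6: write(P1, v1, 105). refcount(pp3)=1 -> write in place. 4 ppages; refcounts: pp0:2 pp1:1 pp2:2 pp3:1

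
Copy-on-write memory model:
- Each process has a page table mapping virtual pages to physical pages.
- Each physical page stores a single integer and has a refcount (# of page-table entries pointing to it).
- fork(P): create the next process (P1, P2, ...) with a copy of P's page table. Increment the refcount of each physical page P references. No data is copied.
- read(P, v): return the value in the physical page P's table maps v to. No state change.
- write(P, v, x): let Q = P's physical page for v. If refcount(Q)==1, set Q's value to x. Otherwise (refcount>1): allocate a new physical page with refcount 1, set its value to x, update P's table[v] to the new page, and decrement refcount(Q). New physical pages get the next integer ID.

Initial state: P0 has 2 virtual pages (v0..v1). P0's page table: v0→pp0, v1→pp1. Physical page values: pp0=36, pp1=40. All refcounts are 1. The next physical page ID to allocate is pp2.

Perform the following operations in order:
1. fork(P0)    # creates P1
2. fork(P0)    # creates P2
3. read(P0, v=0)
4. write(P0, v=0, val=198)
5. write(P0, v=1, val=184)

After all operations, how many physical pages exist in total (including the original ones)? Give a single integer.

Answer: 4

Derivation:
Op 1: fork(P0) -> P1. 2 ppages; refcounts: pp0:2 pp1:2
Op 2: fork(P0) -> P2. 2 ppages; refcounts: pp0:3 pp1:3
Op 3: read(P0, v0) -> 36. No state change.
Op 4: write(P0, v0, 198). refcount(pp0)=3>1 -> COPY to pp2. 3 ppages; refcounts: pp0:2 pp1:3 pp2:1
Op 5: write(P0, v1, 184). refcount(pp1)=3>1 -> COPY to pp3. 4 ppages; refcounts: pp0:2 pp1:2 pp2:1 pp3:1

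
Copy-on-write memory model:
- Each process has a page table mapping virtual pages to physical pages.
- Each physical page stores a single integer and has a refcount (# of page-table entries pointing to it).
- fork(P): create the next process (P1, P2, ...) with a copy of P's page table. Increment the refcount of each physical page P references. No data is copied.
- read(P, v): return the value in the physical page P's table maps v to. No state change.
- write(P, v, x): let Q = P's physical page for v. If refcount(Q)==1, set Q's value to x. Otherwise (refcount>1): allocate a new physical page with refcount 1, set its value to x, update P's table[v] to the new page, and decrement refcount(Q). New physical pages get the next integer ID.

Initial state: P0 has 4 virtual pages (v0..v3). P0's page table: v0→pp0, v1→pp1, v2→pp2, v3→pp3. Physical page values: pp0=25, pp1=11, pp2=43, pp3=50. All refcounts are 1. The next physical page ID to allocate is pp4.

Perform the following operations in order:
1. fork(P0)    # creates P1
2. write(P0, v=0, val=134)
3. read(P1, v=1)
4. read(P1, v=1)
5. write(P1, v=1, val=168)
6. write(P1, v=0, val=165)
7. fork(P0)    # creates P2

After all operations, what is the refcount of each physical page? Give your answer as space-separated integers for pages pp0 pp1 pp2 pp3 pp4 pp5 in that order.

Answer: 1 2 3 3 2 1

Derivation:
Op 1: fork(P0) -> P1. 4 ppages; refcounts: pp0:2 pp1:2 pp2:2 pp3:2
Op 2: write(P0, v0, 134). refcount(pp0)=2>1 -> COPY to pp4. 5 ppages; refcounts: pp0:1 pp1:2 pp2:2 pp3:2 pp4:1
Op 3: read(P1, v1) -> 11. No state change.
Op 4: read(P1, v1) -> 11. No state change.
Op 5: write(P1, v1, 168). refcount(pp1)=2>1 -> COPY to pp5. 6 ppages; refcounts: pp0:1 pp1:1 pp2:2 pp3:2 pp4:1 pp5:1
Op 6: write(P1, v0, 165). refcount(pp0)=1 -> write in place. 6 ppages; refcounts: pp0:1 pp1:1 pp2:2 pp3:2 pp4:1 pp5:1
Op 7: fork(P0) -> P2. 6 ppages; refcounts: pp0:1 pp1:2 pp2:3 pp3:3 pp4:2 pp5:1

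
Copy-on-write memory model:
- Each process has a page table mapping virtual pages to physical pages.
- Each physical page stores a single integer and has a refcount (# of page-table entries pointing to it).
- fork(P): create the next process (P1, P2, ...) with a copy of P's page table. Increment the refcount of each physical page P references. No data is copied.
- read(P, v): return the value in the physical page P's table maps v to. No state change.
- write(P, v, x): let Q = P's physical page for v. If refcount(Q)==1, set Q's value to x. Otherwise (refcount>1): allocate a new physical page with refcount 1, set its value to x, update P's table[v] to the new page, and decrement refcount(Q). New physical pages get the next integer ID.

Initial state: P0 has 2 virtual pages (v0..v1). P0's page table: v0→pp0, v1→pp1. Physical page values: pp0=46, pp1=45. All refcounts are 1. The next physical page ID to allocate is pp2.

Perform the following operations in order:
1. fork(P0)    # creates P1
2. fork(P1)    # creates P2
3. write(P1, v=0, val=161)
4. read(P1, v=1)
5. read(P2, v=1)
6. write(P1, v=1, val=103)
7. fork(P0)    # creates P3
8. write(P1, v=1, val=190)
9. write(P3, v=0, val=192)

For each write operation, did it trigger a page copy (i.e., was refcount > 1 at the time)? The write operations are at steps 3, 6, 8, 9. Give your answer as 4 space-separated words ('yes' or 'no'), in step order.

Op 1: fork(P0) -> P1. 2 ppages; refcounts: pp0:2 pp1:2
Op 2: fork(P1) -> P2. 2 ppages; refcounts: pp0:3 pp1:3
Op 3: write(P1, v0, 161). refcount(pp0)=3>1 -> COPY to pp2. 3 ppages; refcounts: pp0:2 pp1:3 pp2:1
Op 4: read(P1, v1) -> 45. No state change.
Op 5: read(P2, v1) -> 45. No state change.
Op 6: write(P1, v1, 103). refcount(pp1)=3>1 -> COPY to pp3. 4 ppages; refcounts: pp0:2 pp1:2 pp2:1 pp3:1
Op 7: fork(P0) -> P3. 4 ppages; refcounts: pp0:3 pp1:3 pp2:1 pp3:1
Op 8: write(P1, v1, 190). refcount(pp3)=1 -> write in place. 4 ppages; refcounts: pp0:3 pp1:3 pp2:1 pp3:1
Op 9: write(P3, v0, 192). refcount(pp0)=3>1 -> COPY to pp4. 5 ppages; refcounts: pp0:2 pp1:3 pp2:1 pp3:1 pp4:1

yes yes no yes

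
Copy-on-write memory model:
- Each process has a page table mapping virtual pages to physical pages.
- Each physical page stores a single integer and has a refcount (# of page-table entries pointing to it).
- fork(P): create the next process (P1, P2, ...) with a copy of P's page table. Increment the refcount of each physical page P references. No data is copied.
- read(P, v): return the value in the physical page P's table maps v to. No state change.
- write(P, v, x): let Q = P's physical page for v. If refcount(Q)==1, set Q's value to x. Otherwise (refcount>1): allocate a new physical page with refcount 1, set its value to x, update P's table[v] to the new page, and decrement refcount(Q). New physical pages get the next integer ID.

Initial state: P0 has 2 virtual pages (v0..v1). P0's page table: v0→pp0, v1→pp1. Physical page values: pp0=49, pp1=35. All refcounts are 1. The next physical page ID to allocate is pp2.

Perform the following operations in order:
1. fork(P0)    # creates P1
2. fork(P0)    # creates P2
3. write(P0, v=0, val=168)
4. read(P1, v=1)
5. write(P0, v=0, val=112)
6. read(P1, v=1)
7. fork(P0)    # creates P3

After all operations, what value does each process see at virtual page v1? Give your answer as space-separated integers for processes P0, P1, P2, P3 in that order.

Answer: 35 35 35 35

Derivation:
Op 1: fork(P0) -> P1. 2 ppages; refcounts: pp0:2 pp1:2
Op 2: fork(P0) -> P2. 2 ppages; refcounts: pp0:3 pp1:3
Op 3: write(P0, v0, 168). refcount(pp0)=3>1 -> COPY to pp2. 3 ppages; refcounts: pp0:2 pp1:3 pp2:1
Op 4: read(P1, v1) -> 35. No state change.
Op 5: write(P0, v0, 112). refcount(pp2)=1 -> write in place. 3 ppages; refcounts: pp0:2 pp1:3 pp2:1
Op 6: read(P1, v1) -> 35. No state change.
Op 7: fork(P0) -> P3. 3 ppages; refcounts: pp0:2 pp1:4 pp2:2
P0: v1 -> pp1 = 35
P1: v1 -> pp1 = 35
P2: v1 -> pp1 = 35
P3: v1 -> pp1 = 35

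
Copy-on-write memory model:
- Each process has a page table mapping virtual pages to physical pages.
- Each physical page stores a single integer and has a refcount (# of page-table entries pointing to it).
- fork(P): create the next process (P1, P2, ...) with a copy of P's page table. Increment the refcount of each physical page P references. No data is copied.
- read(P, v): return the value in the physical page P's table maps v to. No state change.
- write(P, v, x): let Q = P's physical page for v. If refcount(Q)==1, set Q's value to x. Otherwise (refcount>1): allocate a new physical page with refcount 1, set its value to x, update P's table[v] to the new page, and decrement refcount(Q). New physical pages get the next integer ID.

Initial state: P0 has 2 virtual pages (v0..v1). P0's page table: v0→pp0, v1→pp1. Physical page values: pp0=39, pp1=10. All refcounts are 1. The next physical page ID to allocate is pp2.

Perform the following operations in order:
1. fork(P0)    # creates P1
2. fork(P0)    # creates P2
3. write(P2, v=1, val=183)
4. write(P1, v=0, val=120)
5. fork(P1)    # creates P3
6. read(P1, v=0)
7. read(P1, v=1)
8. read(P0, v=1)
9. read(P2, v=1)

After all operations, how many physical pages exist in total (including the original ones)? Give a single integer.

Answer: 4

Derivation:
Op 1: fork(P0) -> P1. 2 ppages; refcounts: pp0:2 pp1:2
Op 2: fork(P0) -> P2. 2 ppages; refcounts: pp0:3 pp1:3
Op 3: write(P2, v1, 183). refcount(pp1)=3>1 -> COPY to pp2. 3 ppages; refcounts: pp0:3 pp1:2 pp2:1
Op 4: write(P1, v0, 120). refcount(pp0)=3>1 -> COPY to pp3. 4 ppages; refcounts: pp0:2 pp1:2 pp2:1 pp3:1
Op 5: fork(P1) -> P3. 4 ppages; refcounts: pp0:2 pp1:3 pp2:1 pp3:2
Op 6: read(P1, v0) -> 120. No state change.
Op 7: read(P1, v1) -> 10. No state change.
Op 8: read(P0, v1) -> 10. No state change.
Op 9: read(P2, v1) -> 183. No state change.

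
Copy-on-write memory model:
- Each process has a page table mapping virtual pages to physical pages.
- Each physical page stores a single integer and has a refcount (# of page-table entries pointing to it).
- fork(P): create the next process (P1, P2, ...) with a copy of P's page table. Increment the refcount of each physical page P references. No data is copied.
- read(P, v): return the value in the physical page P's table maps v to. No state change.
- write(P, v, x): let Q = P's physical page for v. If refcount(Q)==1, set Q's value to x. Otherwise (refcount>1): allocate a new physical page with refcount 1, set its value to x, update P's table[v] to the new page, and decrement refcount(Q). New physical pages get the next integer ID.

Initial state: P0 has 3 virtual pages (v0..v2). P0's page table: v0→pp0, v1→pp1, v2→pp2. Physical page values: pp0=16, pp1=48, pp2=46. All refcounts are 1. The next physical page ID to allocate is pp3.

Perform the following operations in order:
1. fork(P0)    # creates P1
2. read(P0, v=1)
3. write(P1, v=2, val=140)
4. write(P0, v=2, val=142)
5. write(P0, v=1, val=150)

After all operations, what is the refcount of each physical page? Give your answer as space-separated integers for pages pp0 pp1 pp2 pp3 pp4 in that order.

Op 1: fork(P0) -> P1. 3 ppages; refcounts: pp0:2 pp1:2 pp2:2
Op 2: read(P0, v1) -> 48. No state change.
Op 3: write(P1, v2, 140). refcount(pp2)=2>1 -> COPY to pp3. 4 ppages; refcounts: pp0:2 pp1:2 pp2:1 pp3:1
Op 4: write(P0, v2, 142). refcount(pp2)=1 -> write in place. 4 ppages; refcounts: pp0:2 pp1:2 pp2:1 pp3:1
Op 5: write(P0, v1, 150). refcount(pp1)=2>1 -> COPY to pp4. 5 ppages; refcounts: pp0:2 pp1:1 pp2:1 pp3:1 pp4:1

Answer: 2 1 1 1 1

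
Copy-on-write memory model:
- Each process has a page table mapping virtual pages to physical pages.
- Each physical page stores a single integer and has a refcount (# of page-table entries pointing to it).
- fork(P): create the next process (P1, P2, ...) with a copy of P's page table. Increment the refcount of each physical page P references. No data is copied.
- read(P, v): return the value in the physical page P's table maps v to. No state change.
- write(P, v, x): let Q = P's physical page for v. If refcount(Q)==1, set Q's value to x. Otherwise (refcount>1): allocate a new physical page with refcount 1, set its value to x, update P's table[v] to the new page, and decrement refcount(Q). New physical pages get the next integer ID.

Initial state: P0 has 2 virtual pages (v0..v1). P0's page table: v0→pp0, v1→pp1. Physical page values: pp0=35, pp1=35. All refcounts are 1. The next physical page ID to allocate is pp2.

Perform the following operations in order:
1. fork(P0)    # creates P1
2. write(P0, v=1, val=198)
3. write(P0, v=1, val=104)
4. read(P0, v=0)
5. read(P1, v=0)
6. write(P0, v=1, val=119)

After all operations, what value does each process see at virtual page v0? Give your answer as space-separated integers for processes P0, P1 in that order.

Answer: 35 35

Derivation:
Op 1: fork(P0) -> P1. 2 ppages; refcounts: pp0:2 pp1:2
Op 2: write(P0, v1, 198). refcount(pp1)=2>1 -> COPY to pp2. 3 ppages; refcounts: pp0:2 pp1:1 pp2:1
Op 3: write(P0, v1, 104). refcount(pp2)=1 -> write in place. 3 ppages; refcounts: pp0:2 pp1:1 pp2:1
Op 4: read(P0, v0) -> 35. No state change.
Op 5: read(P1, v0) -> 35. No state change.
Op 6: write(P0, v1, 119). refcount(pp2)=1 -> write in place. 3 ppages; refcounts: pp0:2 pp1:1 pp2:1
P0: v0 -> pp0 = 35
P1: v0 -> pp0 = 35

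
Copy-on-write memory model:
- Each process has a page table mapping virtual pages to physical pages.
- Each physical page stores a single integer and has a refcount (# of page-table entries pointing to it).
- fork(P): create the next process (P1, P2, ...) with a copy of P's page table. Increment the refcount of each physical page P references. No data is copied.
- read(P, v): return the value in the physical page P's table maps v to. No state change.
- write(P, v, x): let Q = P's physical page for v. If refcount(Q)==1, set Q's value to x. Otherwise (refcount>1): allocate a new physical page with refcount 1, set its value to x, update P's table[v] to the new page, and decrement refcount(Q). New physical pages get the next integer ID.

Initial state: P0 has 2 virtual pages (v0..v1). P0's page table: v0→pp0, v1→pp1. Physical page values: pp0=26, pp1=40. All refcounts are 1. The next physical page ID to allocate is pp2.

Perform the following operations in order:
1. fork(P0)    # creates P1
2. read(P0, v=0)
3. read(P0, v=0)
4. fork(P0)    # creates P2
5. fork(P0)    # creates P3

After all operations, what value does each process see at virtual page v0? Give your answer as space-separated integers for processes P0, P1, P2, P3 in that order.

Op 1: fork(P0) -> P1. 2 ppages; refcounts: pp0:2 pp1:2
Op 2: read(P0, v0) -> 26. No state change.
Op 3: read(P0, v0) -> 26. No state change.
Op 4: fork(P0) -> P2. 2 ppages; refcounts: pp0:3 pp1:3
Op 5: fork(P0) -> P3. 2 ppages; refcounts: pp0:4 pp1:4
P0: v0 -> pp0 = 26
P1: v0 -> pp0 = 26
P2: v0 -> pp0 = 26
P3: v0 -> pp0 = 26

Answer: 26 26 26 26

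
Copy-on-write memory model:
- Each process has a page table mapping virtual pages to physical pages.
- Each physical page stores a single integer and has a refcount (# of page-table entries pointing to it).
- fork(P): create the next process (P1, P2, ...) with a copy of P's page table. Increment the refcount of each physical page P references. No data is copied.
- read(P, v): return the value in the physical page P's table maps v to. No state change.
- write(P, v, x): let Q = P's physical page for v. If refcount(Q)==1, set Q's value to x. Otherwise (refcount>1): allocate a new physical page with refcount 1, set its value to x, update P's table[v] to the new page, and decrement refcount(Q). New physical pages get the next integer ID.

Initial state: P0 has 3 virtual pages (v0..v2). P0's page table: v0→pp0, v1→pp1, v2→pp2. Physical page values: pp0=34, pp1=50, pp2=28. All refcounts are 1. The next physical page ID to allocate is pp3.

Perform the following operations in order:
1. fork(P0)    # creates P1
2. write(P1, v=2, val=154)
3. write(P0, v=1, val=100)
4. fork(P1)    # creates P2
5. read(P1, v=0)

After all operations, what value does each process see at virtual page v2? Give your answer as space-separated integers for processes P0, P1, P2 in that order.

Answer: 28 154 154

Derivation:
Op 1: fork(P0) -> P1. 3 ppages; refcounts: pp0:2 pp1:2 pp2:2
Op 2: write(P1, v2, 154). refcount(pp2)=2>1 -> COPY to pp3. 4 ppages; refcounts: pp0:2 pp1:2 pp2:1 pp3:1
Op 3: write(P0, v1, 100). refcount(pp1)=2>1 -> COPY to pp4. 5 ppages; refcounts: pp0:2 pp1:1 pp2:1 pp3:1 pp4:1
Op 4: fork(P1) -> P2. 5 ppages; refcounts: pp0:3 pp1:2 pp2:1 pp3:2 pp4:1
Op 5: read(P1, v0) -> 34. No state change.
P0: v2 -> pp2 = 28
P1: v2 -> pp3 = 154
P2: v2 -> pp3 = 154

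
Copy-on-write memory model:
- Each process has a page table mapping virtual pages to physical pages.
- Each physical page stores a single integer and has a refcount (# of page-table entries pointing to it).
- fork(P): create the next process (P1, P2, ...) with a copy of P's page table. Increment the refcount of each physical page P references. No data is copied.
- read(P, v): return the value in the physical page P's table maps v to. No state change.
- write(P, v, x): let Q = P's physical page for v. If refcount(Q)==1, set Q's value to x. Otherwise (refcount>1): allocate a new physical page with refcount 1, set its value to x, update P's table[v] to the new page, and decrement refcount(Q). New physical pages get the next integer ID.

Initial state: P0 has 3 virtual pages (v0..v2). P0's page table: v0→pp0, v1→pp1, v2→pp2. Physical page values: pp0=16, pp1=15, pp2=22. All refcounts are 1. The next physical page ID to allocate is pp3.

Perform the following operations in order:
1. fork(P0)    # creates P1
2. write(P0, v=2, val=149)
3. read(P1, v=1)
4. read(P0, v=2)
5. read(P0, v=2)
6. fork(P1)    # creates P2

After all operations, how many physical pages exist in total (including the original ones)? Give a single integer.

Answer: 4

Derivation:
Op 1: fork(P0) -> P1. 3 ppages; refcounts: pp0:2 pp1:2 pp2:2
Op 2: write(P0, v2, 149). refcount(pp2)=2>1 -> COPY to pp3. 4 ppages; refcounts: pp0:2 pp1:2 pp2:1 pp3:1
Op 3: read(P1, v1) -> 15. No state change.
Op 4: read(P0, v2) -> 149. No state change.
Op 5: read(P0, v2) -> 149. No state change.
Op 6: fork(P1) -> P2. 4 ppages; refcounts: pp0:3 pp1:3 pp2:2 pp3:1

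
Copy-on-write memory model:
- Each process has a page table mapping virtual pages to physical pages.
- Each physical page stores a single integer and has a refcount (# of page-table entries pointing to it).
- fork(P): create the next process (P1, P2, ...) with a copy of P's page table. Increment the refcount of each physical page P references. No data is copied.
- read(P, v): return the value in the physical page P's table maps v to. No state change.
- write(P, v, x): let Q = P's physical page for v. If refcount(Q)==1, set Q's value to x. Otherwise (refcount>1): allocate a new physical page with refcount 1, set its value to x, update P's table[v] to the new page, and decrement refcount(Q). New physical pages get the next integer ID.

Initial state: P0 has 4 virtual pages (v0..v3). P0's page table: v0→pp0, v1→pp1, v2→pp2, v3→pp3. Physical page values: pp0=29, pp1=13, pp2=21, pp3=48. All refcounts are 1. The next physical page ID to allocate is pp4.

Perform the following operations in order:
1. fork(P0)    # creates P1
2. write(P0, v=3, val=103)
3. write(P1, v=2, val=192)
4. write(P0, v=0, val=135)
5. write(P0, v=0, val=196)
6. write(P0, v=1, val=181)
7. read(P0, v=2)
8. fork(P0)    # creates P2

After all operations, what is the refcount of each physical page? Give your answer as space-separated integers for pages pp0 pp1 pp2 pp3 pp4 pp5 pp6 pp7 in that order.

Op 1: fork(P0) -> P1. 4 ppages; refcounts: pp0:2 pp1:2 pp2:2 pp3:2
Op 2: write(P0, v3, 103). refcount(pp3)=2>1 -> COPY to pp4. 5 ppages; refcounts: pp0:2 pp1:2 pp2:2 pp3:1 pp4:1
Op 3: write(P1, v2, 192). refcount(pp2)=2>1 -> COPY to pp5. 6 ppages; refcounts: pp0:2 pp1:2 pp2:1 pp3:1 pp4:1 pp5:1
Op 4: write(P0, v0, 135). refcount(pp0)=2>1 -> COPY to pp6. 7 ppages; refcounts: pp0:1 pp1:2 pp2:1 pp3:1 pp4:1 pp5:1 pp6:1
Op 5: write(P0, v0, 196). refcount(pp6)=1 -> write in place. 7 ppages; refcounts: pp0:1 pp1:2 pp2:1 pp3:1 pp4:1 pp5:1 pp6:1
Op 6: write(P0, v1, 181). refcount(pp1)=2>1 -> COPY to pp7. 8 ppages; refcounts: pp0:1 pp1:1 pp2:1 pp3:1 pp4:1 pp5:1 pp6:1 pp7:1
Op 7: read(P0, v2) -> 21. No state change.
Op 8: fork(P0) -> P2. 8 ppages; refcounts: pp0:1 pp1:1 pp2:2 pp3:1 pp4:2 pp5:1 pp6:2 pp7:2

Answer: 1 1 2 1 2 1 2 2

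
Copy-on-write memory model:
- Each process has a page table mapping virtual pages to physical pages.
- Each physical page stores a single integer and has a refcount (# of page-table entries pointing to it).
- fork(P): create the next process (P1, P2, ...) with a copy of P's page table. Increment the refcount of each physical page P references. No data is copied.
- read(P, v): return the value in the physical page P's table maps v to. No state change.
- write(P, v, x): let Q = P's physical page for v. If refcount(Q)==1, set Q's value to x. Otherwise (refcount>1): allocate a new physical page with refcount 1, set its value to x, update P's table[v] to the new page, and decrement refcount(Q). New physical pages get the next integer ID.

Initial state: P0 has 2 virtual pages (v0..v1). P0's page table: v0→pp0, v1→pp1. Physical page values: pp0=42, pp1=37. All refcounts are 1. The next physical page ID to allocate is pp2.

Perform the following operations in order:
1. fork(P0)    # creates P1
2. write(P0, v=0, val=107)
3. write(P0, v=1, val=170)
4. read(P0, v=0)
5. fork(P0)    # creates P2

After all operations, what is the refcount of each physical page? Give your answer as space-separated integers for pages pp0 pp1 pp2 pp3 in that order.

Op 1: fork(P0) -> P1. 2 ppages; refcounts: pp0:2 pp1:2
Op 2: write(P0, v0, 107). refcount(pp0)=2>1 -> COPY to pp2. 3 ppages; refcounts: pp0:1 pp1:2 pp2:1
Op 3: write(P0, v1, 170). refcount(pp1)=2>1 -> COPY to pp3. 4 ppages; refcounts: pp0:1 pp1:1 pp2:1 pp3:1
Op 4: read(P0, v0) -> 107. No state change.
Op 5: fork(P0) -> P2. 4 ppages; refcounts: pp0:1 pp1:1 pp2:2 pp3:2

Answer: 1 1 2 2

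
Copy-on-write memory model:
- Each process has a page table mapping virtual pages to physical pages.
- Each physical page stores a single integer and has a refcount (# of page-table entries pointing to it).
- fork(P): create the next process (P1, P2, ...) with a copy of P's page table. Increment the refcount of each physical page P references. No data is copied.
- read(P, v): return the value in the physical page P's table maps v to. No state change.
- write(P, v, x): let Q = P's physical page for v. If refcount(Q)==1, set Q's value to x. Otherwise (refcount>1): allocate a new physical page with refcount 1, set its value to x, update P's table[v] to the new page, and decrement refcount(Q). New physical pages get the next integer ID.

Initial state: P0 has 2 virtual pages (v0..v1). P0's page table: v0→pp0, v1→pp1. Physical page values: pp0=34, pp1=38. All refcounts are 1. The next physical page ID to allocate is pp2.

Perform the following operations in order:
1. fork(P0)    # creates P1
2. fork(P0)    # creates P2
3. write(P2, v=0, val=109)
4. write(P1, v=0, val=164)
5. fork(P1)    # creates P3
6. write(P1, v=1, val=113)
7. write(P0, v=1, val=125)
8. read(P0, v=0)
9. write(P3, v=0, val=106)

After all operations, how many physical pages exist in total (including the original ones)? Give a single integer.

Answer: 7

Derivation:
Op 1: fork(P0) -> P1. 2 ppages; refcounts: pp0:2 pp1:2
Op 2: fork(P0) -> P2. 2 ppages; refcounts: pp0:3 pp1:3
Op 3: write(P2, v0, 109). refcount(pp0)=3>1 -> COPY to pp2. 3 ppages; refcounts: pp0:2 pp1:3 pp2:1
Op 4: write(P1, v0, 164). refcount(pp0)=2>1 -> COPY to pp3. 4 ppages; refcounts: pp0:1 pp1:3 pp2:1 pp3:1
Op 5: fork(P1) -> P3. 4 ppages; refcounts: pp0:1 pp1:4 pp2:1 pp3:2
Op 6: write(P1, v1, 113). refcount(pp1)=4>1 -> COPY to pp4. 5 ppages; refcounts: pp0:1 pp1:3 pp2:1 pp3:2 pp4:1
Op 7: write(P0, v1, 125). refcount(pp1)=3>1 -> COPY to pp5. 6 ppages; refcounts: pp0:1 pp1:2 pp2:1 pp3:2 pp4:1 pp5:1
Op 8: read(P0, v0) -> 34. No state change.
Op 9: write(P3, v0, 106). refcount(pp3)=2>1 -> COPY to pp6. 7 ppages; refcounts: pp0:1 pp1:2 pp2:1 pp3:1 pp4:1 pp5:1 pp6:1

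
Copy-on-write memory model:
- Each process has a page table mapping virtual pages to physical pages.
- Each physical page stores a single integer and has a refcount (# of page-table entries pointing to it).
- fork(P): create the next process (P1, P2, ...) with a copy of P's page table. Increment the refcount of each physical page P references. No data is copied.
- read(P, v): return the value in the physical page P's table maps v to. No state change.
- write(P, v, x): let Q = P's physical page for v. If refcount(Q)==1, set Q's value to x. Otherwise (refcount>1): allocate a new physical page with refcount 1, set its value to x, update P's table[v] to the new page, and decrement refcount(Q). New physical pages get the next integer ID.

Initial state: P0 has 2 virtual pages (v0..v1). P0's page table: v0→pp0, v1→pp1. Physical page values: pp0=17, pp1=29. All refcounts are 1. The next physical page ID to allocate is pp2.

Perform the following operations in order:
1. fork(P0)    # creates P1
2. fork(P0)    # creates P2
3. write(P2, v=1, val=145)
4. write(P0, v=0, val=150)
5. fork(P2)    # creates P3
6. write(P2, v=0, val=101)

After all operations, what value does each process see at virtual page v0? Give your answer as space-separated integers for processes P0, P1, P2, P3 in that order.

Op 1: fork(P0) -> P1. 2 ppages; refcounts: pp0:2 pp1:2
Op 2: fork(P0) -> P2. 2 ppages; refcounts: pp0:3 pp1:3
Op 3: write(P2, v1, 145). refcount(pp1)=3>1 -> COPY to pp2. 3 ppages; refcounts: pp0:3 pp1:2 pp2:1
Op 4: write(P0, v0, 150). refcount(pp0)=3>1 -> COPY to pp3. 4 ppages; refcounts: pp0:2 pp1:2 pp2:1 pp3:1
Op 5: fork(P2) -> P3. 4 ppages; refcounts: pp0:3 pp1:2 pp2:2 pp3:1
Op 6: write(P2, v0, 101). refcount(pp0)=3>1 -> COPY to pp4. 5 ppages; refcounts: pp0:2 pp1:2 pp2:2 pp3:1 pp4:1
P0: v0 -> pp3 = 150
P1: v0 -> pp0 = 17
P2: v0 -> pp4 = 101
P3: v0 -> pp0 = 17

Answer: 150 17 101 17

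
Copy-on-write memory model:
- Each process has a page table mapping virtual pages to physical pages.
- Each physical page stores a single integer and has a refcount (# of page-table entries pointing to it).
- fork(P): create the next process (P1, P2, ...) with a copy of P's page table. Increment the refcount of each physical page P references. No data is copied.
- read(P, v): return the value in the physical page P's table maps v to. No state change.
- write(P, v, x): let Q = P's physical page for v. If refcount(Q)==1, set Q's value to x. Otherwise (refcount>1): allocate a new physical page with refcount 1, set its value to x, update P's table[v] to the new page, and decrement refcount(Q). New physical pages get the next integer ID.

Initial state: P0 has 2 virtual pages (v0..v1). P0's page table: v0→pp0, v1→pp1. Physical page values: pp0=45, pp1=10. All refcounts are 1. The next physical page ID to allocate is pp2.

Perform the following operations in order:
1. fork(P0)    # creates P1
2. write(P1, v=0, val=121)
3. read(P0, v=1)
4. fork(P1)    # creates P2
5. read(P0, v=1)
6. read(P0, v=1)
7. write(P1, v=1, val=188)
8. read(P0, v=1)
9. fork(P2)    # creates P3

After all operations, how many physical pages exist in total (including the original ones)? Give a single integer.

Answer: 4

Derivation:
Op 1: fork(P0) -> P1. 2 ppages; refcounts: pp0:2 pp1:2
Op 2: write(P1, v0, 121). refcount(pp0)=2>1 -> COPY to pp2. 3 ppages; refcounts: pp0:1 pp1:2 pp2:1
Op 3: read(P0, v1) -> 10. No state change.
Op 4: fork(P1) -> P2. 3 ppages; refcounts: pp0:1 pp1:3 pp2:2
Op 5: read(P0, v1) -> 10. No state change.
Op 6: read(P0, v1) -> 10. No state change.
Op 7: write(P1, v1, 188). refcount(pp1)=3>1 -> COPY to pp3. 4 ppages; refcounts: pp0:1 pp1:2 pp2:2 pp3:1
Op 8: read(P0, v1) -> 10. No state change.
Op 9: fork(P2) -> P3. 4 ppages; refcounts: pp0:1 pp1:3 pp2:3 pp3:1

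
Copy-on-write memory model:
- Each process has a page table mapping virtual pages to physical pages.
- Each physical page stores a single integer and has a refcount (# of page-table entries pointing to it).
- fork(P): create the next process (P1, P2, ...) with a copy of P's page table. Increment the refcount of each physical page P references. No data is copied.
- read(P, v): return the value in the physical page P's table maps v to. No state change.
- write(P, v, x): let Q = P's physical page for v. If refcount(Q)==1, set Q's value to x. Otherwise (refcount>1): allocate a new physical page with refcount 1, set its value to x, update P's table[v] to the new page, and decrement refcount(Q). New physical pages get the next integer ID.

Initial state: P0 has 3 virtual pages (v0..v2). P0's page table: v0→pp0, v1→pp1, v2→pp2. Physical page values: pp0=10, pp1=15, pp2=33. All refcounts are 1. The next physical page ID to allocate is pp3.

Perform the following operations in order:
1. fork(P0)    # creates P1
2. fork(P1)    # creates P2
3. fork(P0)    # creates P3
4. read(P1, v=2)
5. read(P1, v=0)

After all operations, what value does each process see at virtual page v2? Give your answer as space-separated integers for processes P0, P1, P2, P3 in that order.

Answer: 33 33 33 33

Derivation:
Op 1: fork(P0) -> P1. 3 ppages; refcounts: pp0:2 pp1:2 pp2:2
Op 2: fork(P1) -> P2. 3 ppages; refcounts: pp0:3 pp1:3 pp2:3
Op 3: fork(P0) -> P3. 3 ppages; refcounts: pp0:4 pp1:4 pp2:4
Op 4: read(P1, v2) -> 33. No state change.
Op 5: read(P1, v0) -> 10. No state change.
P0: v2 -> pp2 = 33
P1: v2 -> pp2 = 33
P2: v2 -> pp2 = 33
P3: v2 -> pp2 = 33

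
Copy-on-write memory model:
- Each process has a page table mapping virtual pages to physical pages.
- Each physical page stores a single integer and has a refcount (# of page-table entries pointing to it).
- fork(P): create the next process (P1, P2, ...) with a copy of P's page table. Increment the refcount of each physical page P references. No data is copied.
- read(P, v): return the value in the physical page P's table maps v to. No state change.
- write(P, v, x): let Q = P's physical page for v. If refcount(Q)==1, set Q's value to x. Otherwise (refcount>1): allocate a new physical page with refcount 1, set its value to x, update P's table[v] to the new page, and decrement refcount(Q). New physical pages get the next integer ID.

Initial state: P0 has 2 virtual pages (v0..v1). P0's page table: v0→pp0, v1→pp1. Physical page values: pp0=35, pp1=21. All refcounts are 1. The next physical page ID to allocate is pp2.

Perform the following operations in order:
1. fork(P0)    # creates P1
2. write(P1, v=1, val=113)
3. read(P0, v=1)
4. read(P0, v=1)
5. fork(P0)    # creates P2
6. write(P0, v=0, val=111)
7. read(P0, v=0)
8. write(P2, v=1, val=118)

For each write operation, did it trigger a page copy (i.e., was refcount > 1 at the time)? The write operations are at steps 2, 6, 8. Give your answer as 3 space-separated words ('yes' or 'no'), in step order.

Op 1: fork(P0) -> P1. 2 ppages; refcounts: pp0:2 pp1:2
Op 2: write(P1, v1, 113). refcount(pp1)=2>1 -> COPY to pp2. 3 ppages; refcounts: pp0:2 pp1:1 pp2:1
Op 3: read(P0, v1) -> 21. No state change.
Op 4: read(P0, v1) -> 21. No state change.
Op 5: fork(P0) -> P2. 3 ppages; refcounts: pp0:3 pp1:2 pp2:1
Op 6: write(P0, v0, 111). refcount(pp0)=3>1 -> COPY to pp3. 4 ppages; refcounts: pp0:2 pp1:2 pp2:1 pp3:1
Op 7: read(P0, v0) -> 111. No state change.
Op 8: write(P2, v1, 118). refcount(pp1)=2>1 -> COPY to pp4. 5 ppages; refcounts: pp0:2 pp1:1 pp2:1 pp3:1 pp4:1

yes yes yes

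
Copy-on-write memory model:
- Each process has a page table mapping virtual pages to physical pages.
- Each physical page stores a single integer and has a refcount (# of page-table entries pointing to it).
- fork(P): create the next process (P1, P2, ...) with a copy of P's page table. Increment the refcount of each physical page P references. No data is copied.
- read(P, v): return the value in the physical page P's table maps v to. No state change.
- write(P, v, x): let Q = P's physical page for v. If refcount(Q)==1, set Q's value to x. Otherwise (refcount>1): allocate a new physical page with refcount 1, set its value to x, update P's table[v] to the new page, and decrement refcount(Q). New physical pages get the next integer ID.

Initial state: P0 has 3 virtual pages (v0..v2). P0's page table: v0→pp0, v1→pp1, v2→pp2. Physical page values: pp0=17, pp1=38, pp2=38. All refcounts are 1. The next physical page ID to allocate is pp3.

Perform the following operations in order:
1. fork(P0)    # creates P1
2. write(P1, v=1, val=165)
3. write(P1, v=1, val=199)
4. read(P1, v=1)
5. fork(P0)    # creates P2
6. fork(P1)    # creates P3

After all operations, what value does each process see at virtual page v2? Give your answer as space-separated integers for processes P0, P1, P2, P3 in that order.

Op 1: fork(P0) -> P1. 3 ppages; refcounts: pp0:2 pp1:2 pp2:2
Op 2: write(P1, v1, 165). refcount(pp1)=2>1 -> COPY to pp3. 4 ppages; refcounts: pp0:2 pp1:1 pp2:2 pp3:1
Op 3: write(P1, v1, 199). refcount(pp3)=1 -> write in place. 4 ppages; refcounts: pp0:2 pp1:1 pp2:2 pp3:1
Op 4: read(P1, v1) -> 199. No state change.
Op 5: fork(P0) -> P2. 4 ppages; refcounts: pp0:3 pp1:2 pp2:3 pp3:1
Op 6: fork(P1) -> P3. 4 ppages; refcounts: pp0:4 pp1:2 pp2:4 pp3:2
P0: v2 -> pp2 = 38
P1: v2 -> pp2 = 38
P2: v2 -> pp2 = 38
P3: v2 -> pp2 = 38

Answer: 38 38 38 38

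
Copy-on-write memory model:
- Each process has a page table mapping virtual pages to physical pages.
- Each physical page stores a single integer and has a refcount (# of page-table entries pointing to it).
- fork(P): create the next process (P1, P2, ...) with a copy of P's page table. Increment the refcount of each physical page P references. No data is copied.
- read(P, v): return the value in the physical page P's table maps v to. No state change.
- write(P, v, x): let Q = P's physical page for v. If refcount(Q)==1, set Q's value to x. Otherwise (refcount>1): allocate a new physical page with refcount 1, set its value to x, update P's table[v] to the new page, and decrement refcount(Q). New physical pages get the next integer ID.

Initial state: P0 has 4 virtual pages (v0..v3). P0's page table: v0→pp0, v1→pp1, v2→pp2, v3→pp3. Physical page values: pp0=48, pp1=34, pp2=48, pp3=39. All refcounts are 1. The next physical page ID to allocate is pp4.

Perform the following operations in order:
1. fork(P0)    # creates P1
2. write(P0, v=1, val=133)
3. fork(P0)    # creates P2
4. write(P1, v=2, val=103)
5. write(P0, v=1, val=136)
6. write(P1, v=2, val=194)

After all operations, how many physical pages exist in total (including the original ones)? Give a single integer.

Op 1: fork(P0) -> P1. 4 ppages; refcounts: pp0:2 pp1:2 pp2:2 pp3:2
Op 2: write(P0, v1, 133). refcount(pp1)=2>1 -> COPY to pp4. 5 ppages; refcounts: pp0:2 pp1:1 pp2:2 pp3:2 pp4:1
Op 3: fork(P0) -> P2. 5 ppages; refcounts: pp0:3 pp1:1 pp2:3 pp3:3 pp4:2
Op 4: write(P1, v2, 103). refcount(pp2)=3>1 -> COPY to pp5. 6 ppages; refcounts: pp0:3 pp1:1 pp2:2 pp3:3 pp4:2 pp5:1
Op 5: write(P0, v1, 136). refcount(pp4)=2>1 -> COPY to pp6. 7 ppages; refcounts: pp0:3 pp1:1 pp2:2 pp3:3 pp4:1 pp5:1 pp6:1
Op 6: write(P1, v2, 194). refcount(pp5)=1 -> write in place. 7 ppages; refcounts: pp0:3 pp1:1 pp2:2 pp3:3 pp4:1 pp5:1 pp6:1

Answer: 7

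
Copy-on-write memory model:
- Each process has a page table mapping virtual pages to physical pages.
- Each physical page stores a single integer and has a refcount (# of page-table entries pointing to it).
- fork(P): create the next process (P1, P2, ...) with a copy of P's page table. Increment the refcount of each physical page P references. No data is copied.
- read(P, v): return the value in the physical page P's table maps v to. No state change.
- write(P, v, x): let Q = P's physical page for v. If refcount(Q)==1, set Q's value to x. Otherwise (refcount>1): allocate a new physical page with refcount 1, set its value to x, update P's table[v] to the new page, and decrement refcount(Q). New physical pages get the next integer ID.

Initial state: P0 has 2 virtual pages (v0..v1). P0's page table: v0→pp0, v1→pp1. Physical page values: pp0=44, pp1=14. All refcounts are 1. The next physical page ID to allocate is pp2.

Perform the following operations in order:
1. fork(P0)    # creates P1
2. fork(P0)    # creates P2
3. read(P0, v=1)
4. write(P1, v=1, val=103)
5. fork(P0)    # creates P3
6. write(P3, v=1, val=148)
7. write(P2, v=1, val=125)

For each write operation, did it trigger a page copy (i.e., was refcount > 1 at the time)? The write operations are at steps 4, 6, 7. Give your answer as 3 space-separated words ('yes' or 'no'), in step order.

Op 1: fork(P0) -> P1. 2 ppages; refcounts: pp0:2 pp1:2
Op 2: fork(P0) -> P2. 2 ppages; refcounts: pp0:3 pp1:3
Op 3: read(P0, v1) -> 14. No state change.
Op 4: write(P1, v1, 103). refcount(pp1)=3>1 -> COPY to pp2. 3 ppages; refcounts: pp0:3 pp1:2 pp2:1
Op 5: fork(P0) -> P3. 3 ppages; refcounts: pp0:4 pp1:3 pp2:1
Op 6: write(P3, v1, 148). refcount(pp1)=3>1 -> COPY to pp3. 4 ppages; refcounts: pp0:4 pp1:2 pp2:1 pp3:1
Op 7: write(P2, v1, 125). refcount(pp1)=2>1 -> COPY to pp4. 5 ppages; refcounts: pp0:4 pp1:1 pp2:1 pp3:1 pp4:1

yes yes yes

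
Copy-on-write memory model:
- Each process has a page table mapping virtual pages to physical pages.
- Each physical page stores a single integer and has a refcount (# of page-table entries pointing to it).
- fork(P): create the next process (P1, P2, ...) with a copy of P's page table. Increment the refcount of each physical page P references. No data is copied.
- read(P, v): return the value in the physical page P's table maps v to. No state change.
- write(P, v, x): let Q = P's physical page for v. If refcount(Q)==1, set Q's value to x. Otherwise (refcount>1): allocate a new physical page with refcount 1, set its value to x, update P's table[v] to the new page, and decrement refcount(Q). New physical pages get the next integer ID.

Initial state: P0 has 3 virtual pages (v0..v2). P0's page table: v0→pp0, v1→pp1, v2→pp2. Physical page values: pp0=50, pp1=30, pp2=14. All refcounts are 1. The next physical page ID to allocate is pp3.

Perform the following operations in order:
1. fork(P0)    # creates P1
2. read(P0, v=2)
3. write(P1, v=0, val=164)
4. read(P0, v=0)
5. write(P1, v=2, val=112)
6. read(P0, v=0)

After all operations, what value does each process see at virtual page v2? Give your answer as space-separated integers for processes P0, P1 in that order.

Op 1: fork(P0) -> P1. 3 ppages; refcounts: pp0:2 pp1:2 pp2:2
Op 2: read(P0, v2) -> 14. No state change.
Op 3: write(P1, v0, 164). refcount(pp0)=2>1 -> COPY to pp3. 4 ppages; refcounts: pp0:1 pp1:2 pp2:2 pp3:1
Op 4: read(P0, v0) -> 50. No state change.
Op 5: write(P1, v2, 112). refcount(pp2)=2>1 -> COPY to pp4. 5 ppages; refcounts: pp0:1 pp1:2 pp2:1 pp3:1 pp4:1
Op 6: read(P0, v0) -> 50. No state change.
P0: v2 -> pp2 = 14
P1: v2 -> pp4 = 112

Answer: 14 112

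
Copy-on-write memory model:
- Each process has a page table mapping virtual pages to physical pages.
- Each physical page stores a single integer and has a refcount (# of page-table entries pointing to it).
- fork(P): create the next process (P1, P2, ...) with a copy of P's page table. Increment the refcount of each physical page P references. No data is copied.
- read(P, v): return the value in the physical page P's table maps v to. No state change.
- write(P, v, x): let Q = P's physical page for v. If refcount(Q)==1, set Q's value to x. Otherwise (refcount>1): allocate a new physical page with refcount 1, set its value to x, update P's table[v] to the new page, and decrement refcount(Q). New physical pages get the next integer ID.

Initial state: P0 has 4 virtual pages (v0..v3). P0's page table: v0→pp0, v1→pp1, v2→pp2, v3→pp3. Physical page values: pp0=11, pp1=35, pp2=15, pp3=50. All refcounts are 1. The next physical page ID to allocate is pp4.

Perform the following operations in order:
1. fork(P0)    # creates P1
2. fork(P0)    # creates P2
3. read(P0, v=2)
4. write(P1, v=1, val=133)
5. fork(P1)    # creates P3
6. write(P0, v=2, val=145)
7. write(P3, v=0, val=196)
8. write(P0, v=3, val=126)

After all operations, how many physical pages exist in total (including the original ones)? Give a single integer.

Answer: 8

Derivation:
Op 1: fork(P0) -> P1. 4 ppages; refcounts: pp0:2 pp1:2 pp2:2 pp3:2
Op 2: fork(P0) -> P2. 4 ppages; refcounts: pp0:3 pp1:3 pp2:3 pp3:3
Op 3: read(P0, v2) -> 15. No state change.
Op 4: write(P1, v1, 133). refcount(pp1)=3>1 -> COPY to pp4. 5 ppages; refcounts: pp0:3 pp1:2 pp2:3 pp3:3 pp4:1
Op 5: fork(P1) -> P3. 5 ppages; refcounts: pp0:4 pp1:2 pp2:4 pp3:4 pp4:2
Op 6: write(P0, v2, 145). refcount(pp2)=4>1 -> COPY to pp5. 6 ppages; refcounts: pp0:4 pp1:2 pp2:3 pp3:4 pp4:2 pp5:1
Op 7: write(P3, v0, 196). refcount(pp0)=4>1 -> COPY to pp6. 7 ppages; refcounts: pp0:3 pp1:2 pp2:3 pp3:4 pp4:2 pp5:1 pp6:1
Op 8: write(P0, v3, 126). refcount(pp3)=4>1 -> COPY to pp7. 8 ppages; refcounts: pp0:3 pp1:2 pp2:3 pp3:3 pp4:2 pp5:1 pp6:1 pp7:1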